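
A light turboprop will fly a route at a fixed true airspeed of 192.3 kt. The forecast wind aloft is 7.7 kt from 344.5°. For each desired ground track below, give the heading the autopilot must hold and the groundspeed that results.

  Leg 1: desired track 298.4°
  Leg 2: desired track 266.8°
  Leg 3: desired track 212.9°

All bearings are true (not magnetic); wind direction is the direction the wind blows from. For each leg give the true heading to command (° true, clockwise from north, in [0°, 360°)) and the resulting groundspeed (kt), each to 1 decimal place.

Leg 1: desired track 298.4°; wind correction +1.7° → command heading 300.1°, groundspeed 186.9 kt
Leg 2: desired track 266.8°; wind correction +2.2° → command heading 269.0°, groundspeed 190.5 kt
Leg 3: desired track 212.9°; wind correction +1.7° → command heading 214.6°, groundspeed 197.3 kt

Leg 1: heading=300.1°, groundspeed=186.9 kt
Leg 2: heading=269.0°, groundspeed=190.5 kt
Leg 3: heading=214.6°, groundspeed=197.3 kt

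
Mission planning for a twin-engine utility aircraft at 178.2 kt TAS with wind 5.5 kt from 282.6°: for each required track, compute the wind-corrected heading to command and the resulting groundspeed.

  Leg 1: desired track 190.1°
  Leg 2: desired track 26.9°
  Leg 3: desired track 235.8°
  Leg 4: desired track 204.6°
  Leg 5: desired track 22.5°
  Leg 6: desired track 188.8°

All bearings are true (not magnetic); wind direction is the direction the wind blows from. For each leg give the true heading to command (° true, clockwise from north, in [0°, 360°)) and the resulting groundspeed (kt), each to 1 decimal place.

Leg 1: heading=191.9°, groundspeed=178.4 kt
Leg 2: heading=25.2°, groundspeed=179.5 kt
Leg 3: heading=237.1°, groundspeed=174.4 kt
Leg 4: heading=206.3°, groundspeed=177.0 kt
Leg 5: heading=20.8°, groundspeed=179.1 kt
Leg 6: heading=190.6°, groundspeed=178.5 kt

Leg 1: desired track 190.1°; wind correction +1.8° → command heading 191.9°, groundspeed 178.4 kt
Leg 2: desired track 26.9°; wind correction -1.7° → command heading 25.2°, groundspeed 179.5 kt
Leg 3: desired track 235.8°; wind correction +1.3° → command heading 237.1°, groundspeed 174.4 kt
Leg 4: desired track 204.6°; wind correction +1.7° → command heading 206.3°, groundspeed 177.0 kt
Leg 5: desired track 22.5°; wind correction -1.7° → command heading 20.8°, groundspeed 179.1 kt
Leg 6: desired track 188.8°; wind correction +1.8° → command heading 190.6°, groundspeed 178.5 kt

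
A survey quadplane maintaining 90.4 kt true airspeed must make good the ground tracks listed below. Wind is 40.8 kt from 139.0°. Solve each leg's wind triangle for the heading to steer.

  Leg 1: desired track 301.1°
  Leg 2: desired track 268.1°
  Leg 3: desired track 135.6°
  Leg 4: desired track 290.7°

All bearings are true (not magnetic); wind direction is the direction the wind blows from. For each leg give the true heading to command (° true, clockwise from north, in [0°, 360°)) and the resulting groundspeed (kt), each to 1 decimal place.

Leg 1: desired track 301.1°; wind correction -8.0° → command heading 293.1°, groundspeed 128.4 kt
Leg 2: desired track 268.1°; wind correction -20.5° → command heading 247.6°, groundspeed 110.4 kt
Leg 3: desired track 135.6°; wind correction +1.5° → command heading 137.1°, groundspeed 49.6 kt
Leg 4: desired track 290.7°; wind correction -12.4° → command heading 278.3°, groundspeed 124.2 kt

Leg 1: heading=293.1°, groundspeed=128.4 kt
Leg 2: heading=247.6°, groundspeed=110.4 kt
Leg 3: heading=137.1°, groundspeed=49.6 kt
Leg 4: heading=278.3°, groundspeed=124.2 kt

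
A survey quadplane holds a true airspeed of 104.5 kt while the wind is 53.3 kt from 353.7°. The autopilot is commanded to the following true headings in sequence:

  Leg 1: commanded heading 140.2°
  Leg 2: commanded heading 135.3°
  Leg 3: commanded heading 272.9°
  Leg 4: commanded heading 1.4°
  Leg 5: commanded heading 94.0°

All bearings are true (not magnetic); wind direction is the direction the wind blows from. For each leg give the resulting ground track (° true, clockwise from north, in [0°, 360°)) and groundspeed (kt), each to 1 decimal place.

Leg 1: heading 140.2°; drift +11.2° → track 151.4°, groundspeed 151.8 kt
Leg 2: heading 135.3°; drift +12.8° → track 148.1°, groundspeed 150.0 kt
Leg 3: heading 272.9°; drift -28.7° → track 244.2°, groundspeed 109.5 kt
Leg 4: heading 1.4°; drift +7.9° → track 9.3°, groundspeed 52.2 kt
Leg 5: heading 94.0°; drift +24.7° → track 118.7°, groundspeed 125.5 kt

Leg 1: track=151.4°, groundspeed=151.8 kt
Leg 2: track=148.1°, groundspeed=150.0 kt
Leg 3: track=244.2°, groundspeed=109.5 kt
Leg 4: track=9.3°, groundspeed=52.2 kt
Leg 5: track=118.7°, groundspeed=125.5 kt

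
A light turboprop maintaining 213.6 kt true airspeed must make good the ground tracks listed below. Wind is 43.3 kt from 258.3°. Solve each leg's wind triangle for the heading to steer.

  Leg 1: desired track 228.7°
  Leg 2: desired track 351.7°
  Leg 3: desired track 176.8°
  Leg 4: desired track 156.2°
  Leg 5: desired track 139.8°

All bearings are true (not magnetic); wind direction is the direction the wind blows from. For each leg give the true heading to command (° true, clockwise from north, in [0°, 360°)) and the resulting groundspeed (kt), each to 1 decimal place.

Leg 1: heading=234.4°, groundspeed=174.9 kt
Leg 2: heading=340.0°, groundspeed=211.7 kt
Leg 3: heading=188.4°, groundspeed=202.9 kt
Leg 4: heading=167.6°, groundspeed=218.4 kt
Leg 5: heading=150.1°, groundspeed=230.8 kt

Leg 1: desired track 228.7°; wind correction +5.7° → command heading 234.4°, groundspeed 174.9 kt
Leg 2: desired track 351.7°; wind correction -11.7° → command heading 340.0°, groundspeed 211.7 kt
Leg 3: desired track 176.8°; wind correction +11.6° → command heading 188.4°, groundspeed 202.9 kt
Leg 4: desired track 156.2°; wind correction +11.4° → command heading 167.6°, groundspeed 218.4 kt
Leg 5: desired track 139.8°; wind correction +10.3° → command heading 150.1°, groundspeed 230.8 kt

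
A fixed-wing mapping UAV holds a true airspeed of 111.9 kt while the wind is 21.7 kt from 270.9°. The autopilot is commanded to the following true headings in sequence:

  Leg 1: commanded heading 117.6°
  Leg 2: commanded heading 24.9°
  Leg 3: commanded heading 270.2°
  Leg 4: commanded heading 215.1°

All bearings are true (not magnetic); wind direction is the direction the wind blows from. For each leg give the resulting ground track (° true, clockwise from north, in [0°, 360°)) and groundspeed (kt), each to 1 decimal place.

Leg 1: heading 117.6°; drift -4.2° → track 113.4°, groundspeed 131.6 kt
Leg 2: heading 24.9°; drift +9.3° → track 34.2°, groundspeed 122.3 kt
Leg 3: heading 270.2°; drift -0.2° → track 270.0°, groundspeed 90.2 kt
Leg 4: heading 215.1°; drift -10.2° → track 204.9°, groundspeed 101.3 kt

Leg 1: track=113.4°, groundspeed=131.6 kt
Leg 2: track=34.2°, groundspeed=122.3 kt
Leg 3: track=270.0°, groundspeed=90.2 kt
Leg 4: track=204.9°, groundspeed=101.3 kt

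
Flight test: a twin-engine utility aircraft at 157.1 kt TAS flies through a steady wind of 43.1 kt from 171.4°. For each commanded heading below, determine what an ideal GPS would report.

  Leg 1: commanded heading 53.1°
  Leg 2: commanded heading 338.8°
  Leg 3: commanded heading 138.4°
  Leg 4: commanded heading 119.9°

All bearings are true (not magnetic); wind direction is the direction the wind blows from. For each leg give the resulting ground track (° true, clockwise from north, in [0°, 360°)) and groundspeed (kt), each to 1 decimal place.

Leg 1: track=41.0°, groundspeed=181.5 kt
Leg 2: track=341.5°, groundspeed=199.4 kt
Leg 3: track=127.4°, groundspeed=123.2 kt
Leg 4: track=105.4°, groundspeed=134.6 kt

Leg 1: heading 53.1°; drift -12.1° → track 41.0°, groundspeed 181.5 kt
Leg 2: heading 338.8°; drift +2.7° → track 341.5°, groundspeed 199.4 kt
Leg 3: heading 138.4°; drift -11.0° → track 127.4°, groundspeed 123.2 kt
Leg 4: heading 119.9°; drift -14.5° → track 105.4°, groundspeed 134.6 kt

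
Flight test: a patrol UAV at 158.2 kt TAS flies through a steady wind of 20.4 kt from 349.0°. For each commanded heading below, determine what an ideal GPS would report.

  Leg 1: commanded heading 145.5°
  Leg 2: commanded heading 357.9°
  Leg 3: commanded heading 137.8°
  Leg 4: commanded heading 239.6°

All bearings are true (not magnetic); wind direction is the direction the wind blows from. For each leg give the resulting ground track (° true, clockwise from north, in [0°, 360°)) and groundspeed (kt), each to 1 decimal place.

Leg 1: heading 145.5°; drift +2.6° → track 148.1°, groundspeed 177.1 kt
Leg 2: heading 357.9°; drift +1.3° → track 359.2°, groundspeed 138.1 kt
Leg 3: heading 137.8°; drift +3.4° → track 141.2°, groundspeed 176.0 kt
Leg 4: heading 239.6°; drift -6.7° → track 232.9°, groundspeed 166.1 kt

Leg 1: track=148.1°, groundspeed=177.1 kt
Leg 2: track=359.2°, groundspeed=138.1 kt
Leg 3: track=141.2°, groundspeed=176.0 kt
Leg 4: track=232.9°, groundspeed=166.1 kt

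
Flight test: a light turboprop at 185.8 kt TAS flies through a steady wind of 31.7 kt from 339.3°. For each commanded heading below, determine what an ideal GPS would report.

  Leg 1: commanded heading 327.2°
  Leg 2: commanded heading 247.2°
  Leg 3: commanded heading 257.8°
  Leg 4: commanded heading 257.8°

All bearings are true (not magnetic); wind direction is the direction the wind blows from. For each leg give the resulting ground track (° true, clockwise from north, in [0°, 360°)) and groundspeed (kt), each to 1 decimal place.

Leg 1: heading 327.2°; drift -2.5° → track 324.7°, groundspeed 154.9 kt
Leg 2: heading 247.2°; drift -9.6° → track 237.6°, groundspeed 189.6 kt
Leg 3: heading 257.8°; drift -9.8° → track 248.0°, groundspeed 183.8 kt
Leg 4: heading 257.8°; drift -9.8° → track 248.0°, groundspeed 183.8 kt

Leg 1: track=324.7°, groundspeed=154.9 kt
Leg 2: track=237.6°, groundspeed=189.6 kt
Leg 3: track=248.0°, groundspeed=183.8 kt
Leg 4: track=248.0°, groundspeed=183.8 kt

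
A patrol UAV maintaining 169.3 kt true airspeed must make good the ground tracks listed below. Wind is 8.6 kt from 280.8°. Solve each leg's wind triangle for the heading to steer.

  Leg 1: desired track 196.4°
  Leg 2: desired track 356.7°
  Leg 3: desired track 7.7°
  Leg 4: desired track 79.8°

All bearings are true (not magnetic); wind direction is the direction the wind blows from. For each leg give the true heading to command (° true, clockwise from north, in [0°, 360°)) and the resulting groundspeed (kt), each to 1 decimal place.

Leg 1: desired track 196.4°; wind correction +2.9° → command heading 199.3°, groundspeed 168.2 kt
Leg 2: desired track 356.7°; wind correction -2.8° → command heading 353.9°, groundspeed 167.0 kt
Leg 3: desired track 7.7°; wind correction -2.9° → command heading 4.8°, groundspeed 168.6 kt
Leg 4: desired track 79.8°; wind correction -1.0° → command heading 78.8°, groundspeed 177.3 kt

Leg 1: heading=199.3°, groundspeed=168.2 kt
Leg 2: heading=353.9°, groundspeed=167.0 kt
Leg 3: heading=4.8°, groundspeed=168.6 kt
Leg 4: heading=78.8°, groundspeed=177.3 kt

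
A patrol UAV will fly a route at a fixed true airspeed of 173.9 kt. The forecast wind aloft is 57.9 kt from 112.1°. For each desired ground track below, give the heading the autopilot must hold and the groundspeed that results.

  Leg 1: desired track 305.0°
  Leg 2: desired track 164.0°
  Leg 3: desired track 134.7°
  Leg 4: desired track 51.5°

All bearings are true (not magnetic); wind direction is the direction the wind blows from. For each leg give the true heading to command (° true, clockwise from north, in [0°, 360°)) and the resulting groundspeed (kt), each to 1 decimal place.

Leg 1: heading=309.3°, groundspeed=229.9 kt
Leg 2: heading=148.8°, groundspeed=132.1 kt
Leg 3: heading=127.3°, groundspeed=119.0 kt
Leg 4: heading=68.4°, groundspeed=138.0 kt

Leg 1: desired track 305.0°; wind correction +4.3° → command heading 309.3°, groundspeed 229.9 kt
Leg 2: desired track 164.0°; wind correction -15.2° → command heading 148.8°, groundspeed 132.1 kt
Leg 3: desired track 134.7°; wind correction -7.4° → command heading 127.3°, groundspeed 119.0 kt
Leg 4: desired track 51.5°; wind correction +16.9° → command heading 68.4°, groundspeed 138.0 kt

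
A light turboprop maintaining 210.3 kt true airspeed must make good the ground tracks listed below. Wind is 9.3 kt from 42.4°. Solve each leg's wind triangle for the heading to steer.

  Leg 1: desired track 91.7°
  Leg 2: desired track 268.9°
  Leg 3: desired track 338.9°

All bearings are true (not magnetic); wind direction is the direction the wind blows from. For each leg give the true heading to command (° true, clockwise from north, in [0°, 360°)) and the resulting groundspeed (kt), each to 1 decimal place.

Leg 1: desired track 91.7°; wind correction -1.9° → command heading 89.8°, groundspeed 204.1 kt
Leg 2: desired track 268.9°; wind correction +1.8° → command heading 270.7°, groundspeed 216.6 kt
Leg 3: desired track 338.9°; wind correction +2.3° → command heading 341.2°, groundspeed 206.0 kt

Leg 1: heading=89.8°, groundspeed=204.1 kt
Leg 2: heading=270.7°, groundspeed=216.6 kt
Leg 3: heading=341.2°, groundspeed=206.0 kt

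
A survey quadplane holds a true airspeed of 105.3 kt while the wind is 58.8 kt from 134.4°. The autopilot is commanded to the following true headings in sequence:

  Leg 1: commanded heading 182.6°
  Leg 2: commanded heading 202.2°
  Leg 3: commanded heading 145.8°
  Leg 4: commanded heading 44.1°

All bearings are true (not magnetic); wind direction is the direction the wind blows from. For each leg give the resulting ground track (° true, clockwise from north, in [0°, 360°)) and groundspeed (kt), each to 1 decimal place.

Leg 1: heading 182.6°; drift +33.5° → track 216.1°, groundspeed 79.3 kt
Leg 2: heading 202.2°; drift +33.2° → track 235.4°, groundspeed 99.3 kt
Leg 3: heading 145.8°; drift +13.7° → track 159.5°, groundspeed 49.1 kt
Leg 4: heading 44.1°; drift -29.1° → track 15.0°, groundspeed 120.9 kt

Leg 1: track=216.1°, groundspeed=79.3 kt
Leg 2: track=235.4°, groundspeed=99.3 kt
Leg 3: track=159.5°, groundspeed=49.1 kt
Leg 4: track=15.0°, groundspeed=120.9 kt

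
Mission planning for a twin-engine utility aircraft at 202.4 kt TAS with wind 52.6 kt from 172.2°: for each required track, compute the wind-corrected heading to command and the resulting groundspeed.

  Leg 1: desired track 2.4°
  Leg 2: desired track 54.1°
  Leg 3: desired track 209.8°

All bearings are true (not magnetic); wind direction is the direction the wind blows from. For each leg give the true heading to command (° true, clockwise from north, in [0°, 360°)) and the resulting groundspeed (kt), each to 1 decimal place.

Leg 1: desired track 2.4°; wind correction +2.6° → command heading 5.0°, groundspeed 254.0 kt
Leg 2: desired track 54.1°; wind correction +13.3° → command heading 67.4°, groundspeed 221.8 kt
Leg 3: desired track 209.8°; wind correction -9.1° → command heading 200.7°, groundspeed 158.2 kt

Leg 1: heading=5.0°, groundspeed=254.0 kt
Leg 2: heading=67.4°, groundspeed=221.8 kt
Leg 3: heading=200.7°, groundspeed=158.2 kt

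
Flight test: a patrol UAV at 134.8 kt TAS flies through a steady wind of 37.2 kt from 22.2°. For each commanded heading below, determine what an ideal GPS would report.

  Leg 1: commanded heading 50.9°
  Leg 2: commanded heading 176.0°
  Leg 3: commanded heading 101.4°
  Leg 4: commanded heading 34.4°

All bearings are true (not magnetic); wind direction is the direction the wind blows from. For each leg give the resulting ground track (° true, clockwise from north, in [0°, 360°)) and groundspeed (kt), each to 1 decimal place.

Leg 1: track=60.8°, groundspeed=103.7 kt
Leg 2: track=181.6°, groundspeed=169.0 kt
Leg 3: track=117.4°, groundspeed=132.9 kt
Leg 4: track=39.0°, groundspeed=98.8 kt

Leg 1: heading 50.9°; drift +9.9° → track 60.8°, groundspeed 103.7 kt
Leg 2: heading 176.0°; drift +5.6° → track 181.6°, groundspeed 169.0 kt
Leg 3: heading 101.4°; drift +16.0° → track 117.4°, groundspeed 132.9 kt
Leg 4: heading 34.4°; drift +4.6° → track 39.0°, groundspeed 98.8 kt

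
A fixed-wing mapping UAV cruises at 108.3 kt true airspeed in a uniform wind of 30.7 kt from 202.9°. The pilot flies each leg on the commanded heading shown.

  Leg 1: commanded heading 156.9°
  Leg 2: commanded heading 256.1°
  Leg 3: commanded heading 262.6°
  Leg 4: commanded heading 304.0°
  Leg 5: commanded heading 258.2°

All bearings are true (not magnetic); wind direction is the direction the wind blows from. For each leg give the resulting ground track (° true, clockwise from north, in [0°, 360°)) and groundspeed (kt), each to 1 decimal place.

Leg 1: track=142.7°, groundspeed=89.7 kt
Leg 2: track=271.4°, groundspeed=93.2 kt
Leg 3: track=278.5°, groundspeed=96.5 kt
Leg 4: track=318.8°, groundspeed=118.1 kt
Leg 5: track=273.7°, groundspeed=94.3 kt

Leg 1: heading 156.9°; drift -14.2° → track 142.7°, groundspeed 89.7 kt
Leg 2: heading 256.1°; drift +15.3° → track 271.4°, groundspeed 93.2 kt
Leg 3: heading 262.6°; drift +15.9° → track 278.5°, groundspeed 96.5 kt
Leg 4: heading 304.0°; drift +14.8° → track 318.8°, groundspeed 118.1 kt
Leg 5: heading 258.2°; drift +15.5° → track 273.7°, groundspeed 94.3 kt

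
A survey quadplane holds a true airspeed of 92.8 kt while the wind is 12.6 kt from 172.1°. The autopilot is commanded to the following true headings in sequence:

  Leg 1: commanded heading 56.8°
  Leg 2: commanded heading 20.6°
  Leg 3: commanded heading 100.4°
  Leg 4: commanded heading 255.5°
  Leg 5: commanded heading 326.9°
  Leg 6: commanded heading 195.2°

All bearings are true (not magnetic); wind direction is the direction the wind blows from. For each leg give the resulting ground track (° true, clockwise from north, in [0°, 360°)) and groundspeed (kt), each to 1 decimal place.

Leg 1: heading 56.8°; drift -6.6° → track 50.2°, groundspeed 98.8 kt
Leg 2: heading 20.6°; drift -3.3° → track 17.3°, groundspeed 104.0 kt
Leg 3: heading 100.4°; drift -7.7° → track 92.7°, groundspeed 89.6 kt
Leg 4: heading 255.5°; drift +7.8° → track 263.3°, groundspeed 92.2 kt
Leg 5: heading 326.9°; drift +2.9° → track 329.8°, groundspeed 104.3 kt
Leg 6: heading 195.2°; drift +3.5° → track 198.7°, groundspeed 81.4 kt

Leg 1: track=50.2°, groundspeed=98.8 kt
Leg 2: track=17.3°, groundspeed=104.0 kt
Leg 3: track=92.7°, groundspeed=89.6 kt
Leg 4: track=263.3°, groundspeed=92.2 kt
Leg 5: track=329.8°, groundspeed=104.3 kt
Leg 6: track=198.7°, groundspeed=81.4 kt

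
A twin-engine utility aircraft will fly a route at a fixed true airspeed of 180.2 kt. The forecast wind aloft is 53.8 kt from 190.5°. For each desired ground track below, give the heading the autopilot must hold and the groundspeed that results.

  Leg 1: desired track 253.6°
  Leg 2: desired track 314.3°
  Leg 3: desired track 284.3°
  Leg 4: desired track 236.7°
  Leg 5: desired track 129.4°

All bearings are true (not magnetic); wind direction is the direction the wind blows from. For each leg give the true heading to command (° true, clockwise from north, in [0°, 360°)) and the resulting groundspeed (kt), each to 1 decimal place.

Leg 1: desired track 253.6°; wind correction -15.4° → command heading 238.2°, groundspeed 149.4 kt
Leg 2: desired track 314.3°; wind correction -14.4° → command heading 299.9°, groundspeed 204.5 kt
Leg 3: desired track 284.3°; wind correction -17.3° → command heading 267.0°, groundspeed 175.6 kt
Leg 4: desired track 236.7°; wind correction -12.4° → command heading 224.3°, groundspeed 138.7 kt
Leg 5: desired track 129.4°; wind correction +15.2° → command heading 144.6°, groundspeed 147.9 kt

Leg 1: heading=238.2°, groundspeed=149.4 kt
Leg 2: heading=299.9°, groundspeed=204.5 kt
Leg 3: heading=267.0°, groundspeed=175.6 kt
Leg 4: heading=224.3°, groundspeed=138.7 kt
Leg 5: heading=144.6°, groundspeed=147.9 kt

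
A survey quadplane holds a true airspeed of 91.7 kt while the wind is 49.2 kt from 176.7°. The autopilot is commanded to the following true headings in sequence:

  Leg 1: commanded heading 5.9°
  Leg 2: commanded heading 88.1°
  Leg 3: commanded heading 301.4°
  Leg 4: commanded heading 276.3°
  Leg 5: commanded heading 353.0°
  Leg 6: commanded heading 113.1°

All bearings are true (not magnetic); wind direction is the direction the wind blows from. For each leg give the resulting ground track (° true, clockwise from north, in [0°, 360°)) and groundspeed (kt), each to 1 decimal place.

Leg 1: track=2.7°, groundspeed=140.5 kt
Leg 2: track=59.6°, groundspeed=103.0 kt
Leg 3: track=320.1°, groundspeed=126.4 kt
Leg 4: track=302.2°, groundspeed=111.1 kt
Leg 5: track=354.3°, groundspeed=140.8 kt
Leg 6: track=80.8°, groundspeed=82.6 kt

Leg 1: heading 5.9°; drift -3.2° → track 2.7°, groundspeed 140.5 kt
Leg 2: heading 88.1°; drift -28.5° → track 59.6°, groundspeed 103.0 kt
Leg 3: heading 301.4°; drift +18.7° → track 320.1°, groundspeed 126.4 kt
Leg 4: heading 276.3°; drift +25.9° → track 302.2°, groundspeed 111.1 kt
Leg 5: heading 353.0°; drift +1.3° → track 354.3°, groundspeed 140.8 kt
Leg 6: heading 113.1°; drift -32.3° → track 80.8°, groundspeed 82.6 kt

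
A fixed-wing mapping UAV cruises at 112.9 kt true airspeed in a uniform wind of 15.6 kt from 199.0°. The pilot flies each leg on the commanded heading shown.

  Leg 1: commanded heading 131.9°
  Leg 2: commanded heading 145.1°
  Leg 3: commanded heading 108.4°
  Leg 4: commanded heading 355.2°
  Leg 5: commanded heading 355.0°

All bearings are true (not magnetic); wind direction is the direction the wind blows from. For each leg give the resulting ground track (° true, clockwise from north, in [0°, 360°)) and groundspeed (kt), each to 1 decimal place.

Leg 1: track=124.2°, groundspeed=107.8 kt
Leg 2: track=138.2°, groundspeed=104.5 kt
Leg 3: track=100.5°, groundspeed=114.1 kt
Leg 4: track=358.0°, groundspeed=127.3 kt
Leg 5: track=357.9°, groundspeed=127.3 kt

Leg 1: heading 131.9°; drift -7.7° → track 124.2°, groundspeed 107.8 kt
Leg 2: heading 145.1°; drift -6.9° → track 138.2°, groundspeed 104.5 kt
Leg 3: heading 108.4°; drift -7.9° → track 100.5°, groundspeed 114.1 kt
Leg 4: heading 355.2°; drift +2.8° → track 358.0°, groundspeed 127.3 kt
Leg 5: heading 355.0°; drift +2.9° → track 357.9°, groundspeed 127.3 kt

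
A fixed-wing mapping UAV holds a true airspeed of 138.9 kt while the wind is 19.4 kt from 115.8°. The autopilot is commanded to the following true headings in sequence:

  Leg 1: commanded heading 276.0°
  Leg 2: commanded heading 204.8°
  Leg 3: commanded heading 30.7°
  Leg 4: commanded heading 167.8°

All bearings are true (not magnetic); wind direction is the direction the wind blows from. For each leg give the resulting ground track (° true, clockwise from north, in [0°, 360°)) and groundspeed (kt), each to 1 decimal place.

Leg 1: track=278.4°, groundspeed=157.3 kt
Leg 2: track=212.8°, groundspeed=139.9 kt
Leg 3: track=22.7°, groundspeed=138.6 kt
Leg 4: track=174.7°, groundspeed=127.9 kt

Leg 1: heading 276.0°; drift +2.4° → track 278.4°, groundspeed 157.3 kt
Leg 2: heading 204.8°; drift +8.0° → track 212.8°, groundspeed 139.9 kt
Leg 3: heading 30.7°; drift -8.0° → track 22.7°, groundspeed 138.6 kt
Leg 4: heading 167.8°; drift +6.9° → track 174.7°, groundspeed 127.9 kt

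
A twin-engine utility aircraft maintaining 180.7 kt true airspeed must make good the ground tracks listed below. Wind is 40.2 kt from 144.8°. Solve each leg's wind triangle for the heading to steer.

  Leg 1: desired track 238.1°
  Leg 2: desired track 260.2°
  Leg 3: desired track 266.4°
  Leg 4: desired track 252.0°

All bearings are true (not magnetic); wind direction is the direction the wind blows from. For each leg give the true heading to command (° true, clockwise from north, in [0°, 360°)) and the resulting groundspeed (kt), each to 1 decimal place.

Leg 1: desired track 238.1°; wind correction -12.8° → command heading 225.3°, groundspeed 178.5 kt
Leg 2: desired track 260.2°; wind correction -11.6° → command heading 248.6°, groundspeed 194.3 kt
Leg 3: desired track 266.4°; wind correction -10.9° → command heading 255.5°, groundspeed 198.5 kt
Leg 4: desired track 252.0°; wind correction -12.3° → command heading 239.7°, groundspeed 188.5 kt

Leg 1: heading=225.3°, groundspeed=178.5 kt
Leg 2: heading=248.6°, groundspeed=194.3 kt
Leg 3: heading=255.5°, groundspeed=198.5 kt
Leg 4: heading=239.7°, groundspeed=188.5 kt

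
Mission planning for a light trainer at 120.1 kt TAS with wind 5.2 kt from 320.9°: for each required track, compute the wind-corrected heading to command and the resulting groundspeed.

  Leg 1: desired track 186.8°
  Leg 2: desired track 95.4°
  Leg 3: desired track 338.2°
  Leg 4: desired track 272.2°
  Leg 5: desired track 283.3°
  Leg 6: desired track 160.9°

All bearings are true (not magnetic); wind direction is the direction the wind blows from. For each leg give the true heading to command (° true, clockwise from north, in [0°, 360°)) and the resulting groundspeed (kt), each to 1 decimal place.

Leg 1: heading=188.6°, groundspeed=123.7 kt
Leg 2: heading=93.6°, groundspeed=123.7 kt
Leg 3: heading=337.5°, groundspeed=115.1 kt
Leg 4: heading=274.1°, groundspeed=116.6 kt
Leg 5: heading=284.8°, groundspeed=115.9 kt
Leg 6: heading=161.7°, groundspeed=125.0 kt

Leg 1: desired track 186.8°; wind correction +1.8° → command heading 188.6°, groundspeed 123.7 kt
Leg 2: desired track 95.4°; wind correction -1.8° → command heading 93.6°, groundspeed 123.7 kt
Leg 3: desired track 338.2°; wind correction -0.7° → command heading 337.5°, groundspeed 115.1 kt
Leg 4: desired track 272.2°; wind correction +1.9° → command heading 274.1°, groundspeed 116.6 kt
Leg 5: desired track 283.3°; wind correction +1.5° → command heading 284.8°, groundspeed 115.9 kt
Leg 6: desired track 160.9°; wind correction +0.8° → command heading 161.7°, groundspeed 125.0 kt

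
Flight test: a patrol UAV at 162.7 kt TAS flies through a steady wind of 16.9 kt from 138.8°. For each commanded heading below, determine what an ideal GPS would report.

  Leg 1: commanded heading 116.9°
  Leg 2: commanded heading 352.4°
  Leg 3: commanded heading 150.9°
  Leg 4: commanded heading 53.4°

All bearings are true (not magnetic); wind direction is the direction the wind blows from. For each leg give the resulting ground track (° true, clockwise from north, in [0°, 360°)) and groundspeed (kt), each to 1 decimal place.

Leg 1: track=114.4°, groundspeed=147.2 kt
Leg 2: track=349.4°, groundspeed=177.0 kt
Leg 3: track=152.3°, groundspeed=146.2 kt
Leg 4: track=47.4°, groundspeed=162.2 kt

Leg 1: heading 116.9°; drift -2.5° → track 114.4°, groundspeed 147.2 kt
Leg 2: heading 352.4°; drift -3.0° → track 349.4°, groundspeed 177.0 kt
Leg 3: heading 150.9°; drift +1.4° → track 152.3°, groundspeed 146.2 kt
Leg 4: heading 53.4°; drift -6.0° → track 47.4°, groundspeed 162.2 kt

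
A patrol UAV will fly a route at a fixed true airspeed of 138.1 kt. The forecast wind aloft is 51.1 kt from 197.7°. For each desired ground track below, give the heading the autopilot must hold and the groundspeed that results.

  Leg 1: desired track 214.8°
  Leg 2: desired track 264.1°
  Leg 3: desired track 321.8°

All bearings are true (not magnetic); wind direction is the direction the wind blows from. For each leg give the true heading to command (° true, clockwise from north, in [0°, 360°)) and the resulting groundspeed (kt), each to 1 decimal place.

Leg 1: heading=208.6°, groundspeed=88.4 kt
Leg 2: heading=244.3°, groundspeed=109.5 kt
Leg 3: heading=304.0°, groundspeed=160.1 kt

Leg 1: desired track 214.8°; wind correction -6.2° → command heading 208.6°, groundspeed 88.4 kt
Leg 2: desired track 264.1°; wind correction -19.8° → command heading 244.3°, groundspeed 109.5 kt
Leg 3: desired track 321.8°; wind correction -17.8° → command heading 304.0°, groundspeed 160.1 kt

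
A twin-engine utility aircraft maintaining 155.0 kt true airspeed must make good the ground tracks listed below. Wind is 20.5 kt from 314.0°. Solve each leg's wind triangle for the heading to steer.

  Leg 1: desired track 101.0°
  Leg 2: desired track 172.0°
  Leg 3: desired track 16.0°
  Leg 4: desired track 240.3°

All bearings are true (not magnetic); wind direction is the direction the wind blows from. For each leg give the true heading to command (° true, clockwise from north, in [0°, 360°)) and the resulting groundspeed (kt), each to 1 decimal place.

Leg 1: heading=96.9°, groundspeed=171.8 kt
Leg 2: heading=176.7°, groundspeed=170.6 kt
Leg 3: heading=9.3°, groundspeed=144.3 kt
Leg 4: heading=247.6°, groundspeed=148.0 kt

Leg 1: desired track 101.0°; wind correction -4.1° → command heading 96.9°, groundspeed 171.8 kt
Leg 2: desired track 172.0°; wind correction +4.7° → command heading 176.7°, groundspeed 170.6 kt
Leg 3: desired track 16.0°; wind correction -6.7° → command heading 9.3°, groundspeed 144.3 kt
Leg 4: desired track 240.3°; wind correction +7.3° → command heading 247.6°, groundspeed 148.0 kt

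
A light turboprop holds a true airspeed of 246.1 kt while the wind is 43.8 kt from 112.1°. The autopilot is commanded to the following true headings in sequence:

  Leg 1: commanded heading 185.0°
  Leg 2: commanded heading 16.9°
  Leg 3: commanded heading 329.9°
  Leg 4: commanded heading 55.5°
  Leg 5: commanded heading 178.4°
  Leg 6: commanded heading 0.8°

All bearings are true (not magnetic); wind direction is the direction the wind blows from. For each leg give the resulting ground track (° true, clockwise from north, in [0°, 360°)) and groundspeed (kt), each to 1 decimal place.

Leg 1: track=195.2°, groundspeed=236.9 kt
Leg 2: track=7.0°, groundspeed=253.8 kt
Leg 3: track=324.4°, groundspeed=282.0 kt
Leg 4: track=46.1°, groundspeed=225.0 kt
Leg 5: track=188.4°, groundspeed=232.0 kt
Leg 6: track=351.9°, groundspeed=265.2 kt

Leg 1: heading 185.0°; drift +10.2° → track 195.2°, groundspeed 236.9 kt
Leg 2: heading 16.9°; drift -9.9° → track 7.0°, groundspeed 253.8 kt
Leg 3: heading 329.9°; drift -5.5° → track 324.4°, groundspeed 282.0 kt
Leg 4: heading 55.5°; drift -9.4° → track 46.1°, groundspeed 225.0 kt
Leg 5: heading 178.4°; drift +10.0° → track 188.4°, groundspeed 232.0 kt
Leg 6: heading 0.8°; drift -8.9° → track 351.9°, groundspeed 265.2 kt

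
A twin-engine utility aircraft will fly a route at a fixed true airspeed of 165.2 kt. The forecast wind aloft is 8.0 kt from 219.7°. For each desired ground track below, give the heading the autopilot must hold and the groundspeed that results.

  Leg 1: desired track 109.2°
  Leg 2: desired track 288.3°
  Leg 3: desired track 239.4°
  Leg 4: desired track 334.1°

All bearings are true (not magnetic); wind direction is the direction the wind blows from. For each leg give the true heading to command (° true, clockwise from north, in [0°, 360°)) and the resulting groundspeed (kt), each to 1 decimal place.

Leg 1: desired track 109.2°; wind correction +2.6° → command heading 111.8°, groundspeed 167.8 kt
Leg 2: desired track 288.3°; wind correction -2.6° → command heading 285.7°, groundspeed 162.1 kt
Leg 3: desired track 239.4°; wind correction -0.9° → command heading 238.5°, groundspeed 157.6 kt
Leg 4: desired track 334.1°; wind correction -2.5° → command heading 331.6°, groundspeed 168.3 kt

Leg 1: heading=111.8°, groundspeed=167.8 kt
Leg 2: heading=285.7°, groundspeed=162.1 kt
Leg 3: heading=238.5°, groundspeed=157.6 kt
Leg 4: heading=331.6°, groundspeed=168.3 kt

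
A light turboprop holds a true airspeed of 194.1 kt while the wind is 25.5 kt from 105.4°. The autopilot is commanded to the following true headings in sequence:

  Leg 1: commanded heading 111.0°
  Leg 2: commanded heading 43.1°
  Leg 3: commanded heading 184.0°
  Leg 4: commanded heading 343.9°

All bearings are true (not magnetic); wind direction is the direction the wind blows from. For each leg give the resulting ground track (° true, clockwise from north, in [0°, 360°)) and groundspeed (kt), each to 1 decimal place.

Leg 1: track=111.8°, groundspeed=168.7 kt
Leg 2: track=36.0°, groundspeed=183.6 kt
Leg 3: track=191.5°, groundspeed=190.7 kt
Leg 4: track=337.9°, groundspeed=208.6 kt

Leg 1: heading 111.0°; drift +0.8° → track 111.8°, groundspeed 168.7 kt
Leg 2: heading 43.1°; drift -7.1° → track 36.0°, groundspeed 183.6 kt
Leg 3: heading 184.0°; drift +7.5° → track 191.5°, groundspeed 190.7 kt
Leg 4: heading 343.9°; drift -6.0° → track 337.9°, groundspeed 208.6 kt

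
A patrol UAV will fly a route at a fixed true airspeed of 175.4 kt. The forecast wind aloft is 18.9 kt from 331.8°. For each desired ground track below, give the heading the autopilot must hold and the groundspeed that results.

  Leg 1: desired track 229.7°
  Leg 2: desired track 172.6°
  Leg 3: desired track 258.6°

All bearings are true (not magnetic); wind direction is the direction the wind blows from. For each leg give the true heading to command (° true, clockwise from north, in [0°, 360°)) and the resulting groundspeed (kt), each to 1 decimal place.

Leg 1: desired track 229.7°; wind correction +6.0° → command heading 235.7°, groundspeed 178.4 kt
Leg 2: desired track 172.6°; wind correction +2.2° → command heading 174.8°, groundspeed 192.9 kt
Leg 3: desired track 258.6°; wind correction +5.9° → command heading 264.5°, groundspeed 169.0 kt

Leg 1: heading=235.7°, groundspeed=178.4 kt
Leg 2: heading=174.8°, groundspeed=192.9 kt
Leg 3: heading=264.5°, groundspeed=169.0 kt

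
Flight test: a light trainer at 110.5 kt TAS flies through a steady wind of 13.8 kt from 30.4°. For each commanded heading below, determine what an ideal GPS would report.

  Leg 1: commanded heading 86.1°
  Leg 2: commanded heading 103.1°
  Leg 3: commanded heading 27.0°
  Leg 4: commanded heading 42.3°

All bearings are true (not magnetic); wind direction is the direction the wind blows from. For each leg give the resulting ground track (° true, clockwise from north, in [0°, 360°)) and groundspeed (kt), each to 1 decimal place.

Leg 1: track=92.4°, groundspeed=103.4 kt
Leg 2: track=110.2°, groundspeed=107.2 kt
Leg 3: track=26.5°, groundspeed=96.7 kt
Leg 4: track=44.0°, groundspeed=97.0 kt

Leg 1: heading 86.1°; drift +6.3° → track 92.4°, groundspeed 103.4 kt
Leg 2: heading 103.1°; drift +7.1° → track 110.2°, groundspeed 107.2 kt
Leg 3: heading 27.0°; drift -0.5° → track 26.5°, groundspeed 96.7 kt
Leg 4: heading 42.3°; drift +1.7° → track 44.0°, groundspeed 97.0 kt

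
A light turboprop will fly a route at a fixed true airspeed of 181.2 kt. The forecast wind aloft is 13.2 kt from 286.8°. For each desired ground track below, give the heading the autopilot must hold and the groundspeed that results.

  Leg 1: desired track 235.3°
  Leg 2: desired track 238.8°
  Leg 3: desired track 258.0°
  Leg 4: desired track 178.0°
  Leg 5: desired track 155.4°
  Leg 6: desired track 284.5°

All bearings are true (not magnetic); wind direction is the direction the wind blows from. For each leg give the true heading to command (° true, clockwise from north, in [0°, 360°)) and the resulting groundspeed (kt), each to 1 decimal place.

Leg 1: desired track 235.3°; wind correction +3.3° → command heading 238.6°, groundspeed 172.7 kt
Leg 2: desired track 238.8°; wind correction +3.1° → command heading 241.9°, groundspeed 172.1 kt
Leg 3: desired track 258.0°; wind correction +2.0° → command heading 260.0°, groundspeed 169.5 kt
Leg 4: desired track 178.0°; wind correction +4.0° → command heading 182.0°, groundspeed 185.0 kt
Leg 5: desired track 155.4°; wind correction +3.1° → command heading 158.5°, groundspeed 189.7 kt
Leg 6: desired track 284.5°; wind correction +0.2° → command heading 284.7°, groundspeed 168.0 kt

Leg 1: heading=238.6°, groundspeed=172.7 kt
Leg 2: heading=241.9°, groundspeed=172.1 kt
Leg 3: heading=260.0°, groundspeed=169.5 kt
Leg 4: heading=182.0°, groundspeed=185.0 kt
Leg 5: heading=158.5°, groundspeed=189.7 kt
Leg 6: heading=284.7°, groundspeed=168.0 kt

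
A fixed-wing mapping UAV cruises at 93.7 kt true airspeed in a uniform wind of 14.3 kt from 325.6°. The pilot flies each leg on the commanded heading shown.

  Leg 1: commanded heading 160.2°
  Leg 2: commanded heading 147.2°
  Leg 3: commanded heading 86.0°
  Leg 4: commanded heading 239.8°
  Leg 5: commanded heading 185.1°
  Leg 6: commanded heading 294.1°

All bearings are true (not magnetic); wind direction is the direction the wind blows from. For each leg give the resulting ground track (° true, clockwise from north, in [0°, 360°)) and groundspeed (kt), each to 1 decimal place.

Leg 1: heading 160.2°; drift -1.9° → track 158.3°, groundspeed 107.6 kt
Leg 2: heading 147.2°; drift -0.2° → track 147.0°, groundspeed 108.0 kt
Leg 3: heading 86.0°; drift +7.0° → track 93.0°, groundspeed 101.7 kt
Leg 4: heading 239.8°; drift -8.8° → track 231.0°, groundspeed 93.7 kt
Leg 5: heading 185.1°; drift -5.0° → track 180.1°, groundspeed 105.1 kt
Leg 6: heading 294.1°; drift -5.2° → track 288.9°, groundspeed 81.8 kt

Leg 1: track=158.3°, groundspeed=107.6 kt
Leg 2: track=147.0°, groundspeed=108.0 kt
Leg 3: track=93.0°, groundspeed=101.7 kt
Leg 4: track=231.0°, groundspeed=93.7 kt
Leg 5: track=180.1°, groundspeed=105.1 kt
Leg 6: track=288.9°, groundspeed=81.8 kt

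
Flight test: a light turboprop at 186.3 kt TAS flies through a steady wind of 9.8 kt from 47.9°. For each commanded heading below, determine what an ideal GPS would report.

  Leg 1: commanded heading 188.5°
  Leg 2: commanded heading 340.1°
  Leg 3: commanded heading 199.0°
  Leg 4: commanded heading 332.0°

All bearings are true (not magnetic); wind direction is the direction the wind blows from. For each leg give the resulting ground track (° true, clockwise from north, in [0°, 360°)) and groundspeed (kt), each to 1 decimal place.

Leg 1: track=190.3°, groundspeed=194.0 kt
Leg 2: track=337.3°, groundspeed=182.8 kt
Leg 3: track=200.4°, groundspeed=194.9 kt
Leg 4: track=329.0°, groundspeed=184.2 kt

Leg 1: heading 188.5°; drift +1.8° → track 190.3°, groundspeed 194.0 kt
Leg 2: heading 340.1°; drift -2.8° → track 337.3°, groundspeed 182.8 kt
Leg 3: heading 199.0°; drift +1.4° → track 200.4°, groundspeed 194.9 kt
Leg 4: heading 332.0°; drift -3.0° → track 329.0°, groundspeed 184.2 kt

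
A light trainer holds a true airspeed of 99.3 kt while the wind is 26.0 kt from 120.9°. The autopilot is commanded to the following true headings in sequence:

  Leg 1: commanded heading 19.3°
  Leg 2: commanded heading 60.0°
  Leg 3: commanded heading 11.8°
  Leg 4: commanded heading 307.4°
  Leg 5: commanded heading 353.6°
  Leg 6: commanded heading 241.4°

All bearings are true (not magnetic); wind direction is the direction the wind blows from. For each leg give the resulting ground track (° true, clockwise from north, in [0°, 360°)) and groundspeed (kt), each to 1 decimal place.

Leg 1: track=5.6°, groundspeed=107.6 kt
Leg 2: track=45.3°, groundspeed=89.6 kt
Leg 3: track=359.0°, groundspeed=110.6 kt
Leg 4: track=306.1°, groundspeed=125.2 kt
Leg 5: track=343.4°, groundspeed=116.9 kt
Leg 6: track=252.7°, groundspeed=114.7 kt

Leg 1: heading 19.3°; drift -13.7° → track 5.6°, groundspeed 107.6 kt
Leg 2: heading 60.0°; drift -14.7° → track 45.3°, groundspeed 89.6 kt
Leg 3: heading 11.8°; drift -12.8° → track 359.0°, groundspeed 110.6 kt
Leg 4: heading 307.4°; drift -1.3° → track 306.1°, groundspeed 125.2 kt
Leg 5: heading 353.6°; drift -10.2° → track 343.4°, groundspeed 116.9 kt
Leg 6: heading 241.4°; drift +11.3° → track 252.7°, groundspeed 114.7 kt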